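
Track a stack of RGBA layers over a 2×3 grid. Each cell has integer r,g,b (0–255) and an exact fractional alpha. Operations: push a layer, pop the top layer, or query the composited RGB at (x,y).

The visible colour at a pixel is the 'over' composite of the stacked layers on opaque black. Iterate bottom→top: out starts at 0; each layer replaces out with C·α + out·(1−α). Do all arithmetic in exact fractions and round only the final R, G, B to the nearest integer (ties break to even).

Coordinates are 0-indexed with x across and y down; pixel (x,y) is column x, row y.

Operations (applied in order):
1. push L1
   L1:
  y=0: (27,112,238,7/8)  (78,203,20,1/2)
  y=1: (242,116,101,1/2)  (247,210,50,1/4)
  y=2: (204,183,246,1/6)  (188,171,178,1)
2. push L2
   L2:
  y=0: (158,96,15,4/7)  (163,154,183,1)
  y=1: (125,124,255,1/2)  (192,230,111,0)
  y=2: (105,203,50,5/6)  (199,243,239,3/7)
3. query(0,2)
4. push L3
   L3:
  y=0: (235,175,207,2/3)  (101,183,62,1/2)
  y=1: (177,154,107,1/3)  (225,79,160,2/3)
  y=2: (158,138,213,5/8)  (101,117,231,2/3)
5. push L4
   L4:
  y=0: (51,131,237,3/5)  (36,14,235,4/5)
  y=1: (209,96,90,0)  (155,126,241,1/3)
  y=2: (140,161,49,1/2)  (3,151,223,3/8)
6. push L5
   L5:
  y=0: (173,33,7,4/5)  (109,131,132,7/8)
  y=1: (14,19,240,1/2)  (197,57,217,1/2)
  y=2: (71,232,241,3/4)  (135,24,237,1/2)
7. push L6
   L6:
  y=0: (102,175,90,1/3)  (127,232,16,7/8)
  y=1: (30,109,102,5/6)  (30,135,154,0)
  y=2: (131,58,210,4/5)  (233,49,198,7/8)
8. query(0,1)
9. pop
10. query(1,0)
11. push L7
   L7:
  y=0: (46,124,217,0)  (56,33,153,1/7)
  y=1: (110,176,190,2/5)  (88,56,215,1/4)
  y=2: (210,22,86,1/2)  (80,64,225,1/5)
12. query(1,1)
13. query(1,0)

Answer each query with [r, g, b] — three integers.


at x=0,y=2 over L1,L2:
after L1 α=1/6: [34, 61/2, 41]
after L2 α=5/6: [559/6, 697/4, 97/2]
rounded: [93, 174, 48]

(0,1) stack=L1,L2,L3,L4,L5,L6; from [0,0,0]:
after L1 α=1/2: [121, 58, 101/2]
after L2 α=1/2: [123, 91, 611/4]
after L3 α=1/3: [141, 112, 275/2]
after L4 α=0: [141, 112, 275/2]
after L5 α=1/2: [155/2, 131/2, 755/4]
after L6 α=5/6: [455/12, 407/4, 2795/24]
rounded: [38, 102, 116]

query (1,0) [L1,L2,L3,L4,L5] — begin 0,0,0
L1 α=1/2: [39, 203/2, 10]
L2 α=1: [163, 154, 183]
L3 α=1/2: [132, 337/2, 245/2]
L4 α=4/5: [276/5, 449/10, 425/2]
L5 α=7/8: [4091/40, 9619/80, 2273/16]
→ [102, 120, 142]

(1,1) stack=L1,L2,L3,L4,L5,L7; from [0,0,0]:
+L1 (α=1/4) → [247/4, 105/2, 25/2]
+L2 (α=0) → [247/4, 105/2, 25/2]
+L3 (α=2/3) → [2047/12, 421/6, 665/6]
+L4 (α=1/3) → [2977/18, 799/9, 1388/9]
+L5 (α=1/2) → [6523/36, 656/9, 3341/18]
+L7 (α=1/4) → [7579/48, 206/3, 4631/24]
→ [158, 69, 193]

(1,0) stack=L1,L2,L3,L4,L5,L7; from [0,0,0]:
L1 α=1/2: [39, 203/2, 10]
L2 α=1: [163, 154, 183]
L3 α=1/2: [132, 337/2, 245/2]
L4 α=4/5: [276/5, 449/10, 425/2]
L5 α=7/8: [4091/40, 9619/80, 2273/16]
L7 α=1/7: [13393/140, 4311/40, 1149/8]
= [96, 108, 144]


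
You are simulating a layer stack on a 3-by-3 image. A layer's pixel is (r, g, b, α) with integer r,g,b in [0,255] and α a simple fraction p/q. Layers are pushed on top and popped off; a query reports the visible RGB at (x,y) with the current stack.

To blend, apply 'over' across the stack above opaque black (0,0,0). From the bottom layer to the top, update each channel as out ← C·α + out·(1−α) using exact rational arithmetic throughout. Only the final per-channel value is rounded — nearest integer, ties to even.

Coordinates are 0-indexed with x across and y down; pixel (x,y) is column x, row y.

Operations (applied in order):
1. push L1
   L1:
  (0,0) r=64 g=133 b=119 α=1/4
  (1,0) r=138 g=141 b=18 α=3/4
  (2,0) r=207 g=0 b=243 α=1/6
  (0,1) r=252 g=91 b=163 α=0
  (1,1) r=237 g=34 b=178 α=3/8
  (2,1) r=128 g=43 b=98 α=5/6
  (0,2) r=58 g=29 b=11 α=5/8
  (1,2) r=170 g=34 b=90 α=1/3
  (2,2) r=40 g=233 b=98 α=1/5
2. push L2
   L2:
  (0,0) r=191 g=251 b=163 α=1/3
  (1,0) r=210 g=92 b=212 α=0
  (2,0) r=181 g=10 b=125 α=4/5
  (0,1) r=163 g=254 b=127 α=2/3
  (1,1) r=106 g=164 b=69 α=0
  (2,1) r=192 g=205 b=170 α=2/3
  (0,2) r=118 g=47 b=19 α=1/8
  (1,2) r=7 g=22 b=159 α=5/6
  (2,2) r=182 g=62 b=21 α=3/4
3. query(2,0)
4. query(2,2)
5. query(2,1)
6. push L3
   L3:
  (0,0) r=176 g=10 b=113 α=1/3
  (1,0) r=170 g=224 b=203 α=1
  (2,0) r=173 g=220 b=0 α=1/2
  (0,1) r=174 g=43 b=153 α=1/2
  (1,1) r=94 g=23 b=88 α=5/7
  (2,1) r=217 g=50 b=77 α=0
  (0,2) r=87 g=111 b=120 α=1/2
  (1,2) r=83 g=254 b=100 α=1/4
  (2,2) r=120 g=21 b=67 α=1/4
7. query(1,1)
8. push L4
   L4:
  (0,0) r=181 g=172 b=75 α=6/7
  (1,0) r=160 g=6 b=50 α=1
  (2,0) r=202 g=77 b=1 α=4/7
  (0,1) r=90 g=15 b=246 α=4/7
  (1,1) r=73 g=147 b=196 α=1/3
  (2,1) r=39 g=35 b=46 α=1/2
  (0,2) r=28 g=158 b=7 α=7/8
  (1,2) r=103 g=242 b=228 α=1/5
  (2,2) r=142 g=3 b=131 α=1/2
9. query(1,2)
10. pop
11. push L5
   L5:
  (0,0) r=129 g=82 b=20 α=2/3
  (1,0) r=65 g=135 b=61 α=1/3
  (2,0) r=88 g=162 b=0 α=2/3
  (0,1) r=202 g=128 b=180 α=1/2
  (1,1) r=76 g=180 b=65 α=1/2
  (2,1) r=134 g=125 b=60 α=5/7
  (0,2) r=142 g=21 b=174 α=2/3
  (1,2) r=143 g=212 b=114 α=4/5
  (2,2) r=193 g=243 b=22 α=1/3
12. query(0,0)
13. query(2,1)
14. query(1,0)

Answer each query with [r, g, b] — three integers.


(2,0) stack=L1,L2; from [0,0,0]:
L1 α=1/6: [69/2, 0, 81/2]
L2 α=4/5: [1517/10, 8, 1081/10]
rounded: [152, 8, 108]

query (2,2) [L1,L2] — begin 0,0,0
after L1 α=1/5: [8, 233/5, 98/5]
after L2 α=3/4: [277/2, 1163/20, 413/20]
= [138, 58, 21]

at x=2,y=1 over L1,L2:
L1 α=5/6: [320/3, 215/6, 245/3]
L2 α=2/3: [1472/9, 2675/18, 1265/9]
rounded: [164, 149, 141]

(1,1) stack=L1,L2,L3; from [0,0,0]:
after L1 α=3/8: [711/8, 51/4, 267/4]
after L2 α=0: [711/8, 51/4, 267/4]
after L3 α=5/7: [2591/28, 281/14, 1147/14]
→ [93, 20, 82]

at x=1,y=2 over L1,L2,L3,L4:
L1 α=1/3: [170/3, 34/3, 30]
L2 α=5/6: [275/18, 182/9, 275/2]
L3 α=1/4: [773/24, 236/3, 1025/8]
L4 α=1/5: [1391/30, 334/3, 1481/10]
→ [46, 111, 148]

at x=0,y=0 over L1,L2,L3,L5:
L1 α=1/4: [16, 133/4, 119/4]
L2 α=1/3: [223/3, 635/6, 445/6]
L3 α=1/3: [974/9, 665/9, 784/9]
L5 α=2/3: [3296/27, 2141/27, 1144/27]
→ [122, 79, 42]

at x=2,y=1 over L1,L2,L3,L5:
L1 α=5/6: [320/3, 215/6, 245/3]
L2 α=2/3: [1472/9, 2675/18, 1265/9]
L3 α=0: [1472/9, 2675/18, 1265/9]
L5 α=5/7: [1282/9, 8300/63, 5230/63]
= [142, 132, 83]

(1,0) stack=L1,L2,L3,L5; from [0,0,0]:
after L1 α=3/4: [207/2, 423/4, 27/2]
after L2 α=0: [207/2, 423/4, 27/2]
after L3 α=1: [170, 224, 203]
after L5 α=1/3: [135, 583/3, 467/3]
rounded: [135, 194, 156]


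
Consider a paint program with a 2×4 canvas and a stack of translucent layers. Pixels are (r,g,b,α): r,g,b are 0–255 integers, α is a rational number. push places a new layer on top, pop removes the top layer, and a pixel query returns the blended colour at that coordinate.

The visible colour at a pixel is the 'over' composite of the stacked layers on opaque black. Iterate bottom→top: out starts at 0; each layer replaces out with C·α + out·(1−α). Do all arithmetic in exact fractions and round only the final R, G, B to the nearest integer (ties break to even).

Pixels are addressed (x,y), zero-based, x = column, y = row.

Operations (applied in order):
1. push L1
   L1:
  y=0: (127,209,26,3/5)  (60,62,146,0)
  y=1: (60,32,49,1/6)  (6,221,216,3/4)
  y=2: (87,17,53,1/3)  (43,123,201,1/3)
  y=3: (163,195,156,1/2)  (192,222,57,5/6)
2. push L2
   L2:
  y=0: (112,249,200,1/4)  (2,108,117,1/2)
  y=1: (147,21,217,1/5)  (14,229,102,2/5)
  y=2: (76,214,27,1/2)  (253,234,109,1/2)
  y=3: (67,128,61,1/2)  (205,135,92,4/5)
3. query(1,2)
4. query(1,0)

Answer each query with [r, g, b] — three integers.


query (1,2) [L1,L2] — begin 0,0,0
L1 α=1/3: [43/3, 41, 67]
L2 α=1/2: [401/3, 275/2, 88]
→ [134, 138, 88]

(1,0) stack=L1,L2; from [0,0,0]:
L1 α=0: [0, 0, 0]
L2 α=1/2: [1, 54, 117/2]
= [1, 54, 58]


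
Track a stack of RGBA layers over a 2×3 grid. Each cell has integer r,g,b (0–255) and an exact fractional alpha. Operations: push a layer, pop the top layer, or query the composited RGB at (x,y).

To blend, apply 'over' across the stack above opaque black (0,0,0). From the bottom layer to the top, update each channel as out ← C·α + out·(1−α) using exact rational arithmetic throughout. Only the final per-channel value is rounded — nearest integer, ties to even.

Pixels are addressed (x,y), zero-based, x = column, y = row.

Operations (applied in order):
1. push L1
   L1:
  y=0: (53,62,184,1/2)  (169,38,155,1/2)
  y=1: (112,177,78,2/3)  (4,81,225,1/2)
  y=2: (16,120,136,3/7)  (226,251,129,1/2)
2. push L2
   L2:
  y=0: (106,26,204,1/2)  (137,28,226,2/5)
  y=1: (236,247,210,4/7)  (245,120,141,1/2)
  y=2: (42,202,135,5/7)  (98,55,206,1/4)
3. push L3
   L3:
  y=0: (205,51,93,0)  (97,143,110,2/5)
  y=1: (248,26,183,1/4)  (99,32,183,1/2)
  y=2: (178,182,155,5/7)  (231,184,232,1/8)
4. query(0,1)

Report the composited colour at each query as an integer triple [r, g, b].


(0,1) stack=L1,L2,L3; from [0,0,0]:
after L1 α=2/3: [224/3, 118, 52]
after L2 α=4/7: [1168/7, 1342/7, 996/7]
after L3 α=1/4: [1310/7, 1052/7, 4269/28]
→ [187, 150, 152]


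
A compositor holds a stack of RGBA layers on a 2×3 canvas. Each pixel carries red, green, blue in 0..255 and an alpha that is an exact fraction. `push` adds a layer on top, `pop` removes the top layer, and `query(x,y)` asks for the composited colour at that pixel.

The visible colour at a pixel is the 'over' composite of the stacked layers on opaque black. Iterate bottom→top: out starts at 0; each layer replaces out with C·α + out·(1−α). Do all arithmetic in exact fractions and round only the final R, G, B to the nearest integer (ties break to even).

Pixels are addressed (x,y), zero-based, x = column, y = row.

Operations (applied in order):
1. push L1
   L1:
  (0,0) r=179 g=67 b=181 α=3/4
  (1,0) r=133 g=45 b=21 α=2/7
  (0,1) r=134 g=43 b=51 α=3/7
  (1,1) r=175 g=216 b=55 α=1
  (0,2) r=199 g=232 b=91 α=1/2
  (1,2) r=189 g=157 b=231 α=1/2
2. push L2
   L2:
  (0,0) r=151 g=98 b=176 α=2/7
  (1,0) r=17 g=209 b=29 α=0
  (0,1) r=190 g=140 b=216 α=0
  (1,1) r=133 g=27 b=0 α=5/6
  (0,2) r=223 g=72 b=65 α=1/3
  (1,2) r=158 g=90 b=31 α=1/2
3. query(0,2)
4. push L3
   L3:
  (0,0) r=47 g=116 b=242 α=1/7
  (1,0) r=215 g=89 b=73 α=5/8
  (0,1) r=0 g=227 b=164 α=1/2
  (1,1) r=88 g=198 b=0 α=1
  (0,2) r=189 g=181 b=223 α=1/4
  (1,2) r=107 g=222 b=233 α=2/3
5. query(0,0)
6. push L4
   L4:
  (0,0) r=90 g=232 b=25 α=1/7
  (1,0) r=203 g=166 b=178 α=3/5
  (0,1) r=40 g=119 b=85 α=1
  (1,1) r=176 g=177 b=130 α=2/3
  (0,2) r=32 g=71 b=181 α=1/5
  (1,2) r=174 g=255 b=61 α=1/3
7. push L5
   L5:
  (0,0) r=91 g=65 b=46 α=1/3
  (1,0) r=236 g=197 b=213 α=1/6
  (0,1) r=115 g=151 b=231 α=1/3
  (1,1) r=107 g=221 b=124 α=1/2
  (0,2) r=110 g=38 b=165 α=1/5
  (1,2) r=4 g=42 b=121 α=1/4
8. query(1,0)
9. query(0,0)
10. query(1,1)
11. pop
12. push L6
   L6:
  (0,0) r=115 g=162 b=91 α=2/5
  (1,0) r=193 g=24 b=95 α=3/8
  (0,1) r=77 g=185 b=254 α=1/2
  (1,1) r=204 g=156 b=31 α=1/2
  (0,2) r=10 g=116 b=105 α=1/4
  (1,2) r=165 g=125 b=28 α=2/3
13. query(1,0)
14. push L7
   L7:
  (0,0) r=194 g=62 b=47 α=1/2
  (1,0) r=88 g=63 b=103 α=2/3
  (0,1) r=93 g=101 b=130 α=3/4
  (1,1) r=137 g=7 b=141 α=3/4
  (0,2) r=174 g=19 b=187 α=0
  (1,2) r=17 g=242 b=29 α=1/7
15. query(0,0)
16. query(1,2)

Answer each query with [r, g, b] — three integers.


query (0,2) [L1,L2] — begin 0,0,0
+L1 (α=1/2) → [199/2, 116, 91/2]
+L2 (α=1/3) → [422/3, 304/3, 52]
rounded: [141, 101, 52]

(0,0) stack=L1,L2,L3; from [0,0,0]:
L1 α=3/4: [537/4, 201/4, 543/4]
L2 α=2/7: [3893/28, 1789/28, 589/4]
L3 α=1/7: [12337/98, 6991/98, 2251/14]
→ [126, 71, 161]

query (1,0) [L1,L2,L3,L4,L5] — begin 0,0,0
after L1 α=2/7: [38, 90/7, 6]
after L2 α=0: [38, 90/7, 6]
after L3 α=5/8: [1189/8, 3385/56, 383/8]
after L4 α=3/5: [725/4, 17329/140, 2519/20]
after L5 α=1/6: [1523/8, 7615/56, 3371/24]
→ [190, 136, 140]

(0,0) stack=L1,L2,L3,L4,L5; from [0,0,0]:
after L1 α=3/4: [537/4, 201/4, 543/4]
after L2 α=2/7: [3893/28, 1789/28, 589/4]
after L3 α=1/7: [12337/98, 6991/98, 2251/14]
after L4 α=1/7: [41421/343, 32341/343, 6928/49]
after L5 α=1/3: [114055/1029, 86977/1029, 5370/49]
= [111, 85, 110]

(1,1) stack=L1,L2,L3,L4,L5; from [0,0,0]:
after L1 α=1: [175, 216, 55]
after L2 α=5/6: [140, 117/2, 55/6]
after L3 α=1: [88, 198, 0]
after L4 α=2/3: [440/3, 184, 260/3]
after L5 α=1/2: [761/6, 405/2, 316/3]
rounded: [127, 202, 105]

(1,0) stack=L1,L2,L3,L4,L6; from [0,0,0]:
+L1 (α=2/7) → [38, 90/7, 6]
+L2 (α=0) → [38, 90/7, 6]
+L3 (α=5/8) → [1189/8, 3385/56, 383/8]
+L4 (α=3/5) → [725/4, 17329/140, 2519/20]
+L6 (α=3/8) → [5941/32, 19345/224, 3659/32]
rounded: [186, 86, 114]

at x=0,y=0 over L1,L2,L3,L4,L6,L7:
L1 α=3/4: [537/4, 201/4, 543/4]
L2 α=2/7: [3893/28, 1789/28, 589/4]
L3 α=1/7: [12337/98, 6991/98, 2251/14]
L4 α=1/7: [41421/343, 32341/343, 6928/49]
L6 α=2/5: [203153/1715, 41631/343, 29702/245]
L7 α=1/2: [535863/3430, 62897/686, 41217/490]
= [156, 92, 84]

at x=1,y=2 over L1,L2,L3,L4,L6,L7:
L1 α=1/2: [189/2, 157/2, 231/2]
L2 α=1/2: [505/4, 337/4, 293/4]
L3 α=2/3: [1361/12, 2113/12, 719/4]
L4 α=1/3: [2405/18, 3643/18, 841/6]
L6 α=2/3: [8345/54, 8143/54, 1177/18]
L7 α=1/7: [1214/9, 10321/63, 1264/21]
→ [135, 164, 60]


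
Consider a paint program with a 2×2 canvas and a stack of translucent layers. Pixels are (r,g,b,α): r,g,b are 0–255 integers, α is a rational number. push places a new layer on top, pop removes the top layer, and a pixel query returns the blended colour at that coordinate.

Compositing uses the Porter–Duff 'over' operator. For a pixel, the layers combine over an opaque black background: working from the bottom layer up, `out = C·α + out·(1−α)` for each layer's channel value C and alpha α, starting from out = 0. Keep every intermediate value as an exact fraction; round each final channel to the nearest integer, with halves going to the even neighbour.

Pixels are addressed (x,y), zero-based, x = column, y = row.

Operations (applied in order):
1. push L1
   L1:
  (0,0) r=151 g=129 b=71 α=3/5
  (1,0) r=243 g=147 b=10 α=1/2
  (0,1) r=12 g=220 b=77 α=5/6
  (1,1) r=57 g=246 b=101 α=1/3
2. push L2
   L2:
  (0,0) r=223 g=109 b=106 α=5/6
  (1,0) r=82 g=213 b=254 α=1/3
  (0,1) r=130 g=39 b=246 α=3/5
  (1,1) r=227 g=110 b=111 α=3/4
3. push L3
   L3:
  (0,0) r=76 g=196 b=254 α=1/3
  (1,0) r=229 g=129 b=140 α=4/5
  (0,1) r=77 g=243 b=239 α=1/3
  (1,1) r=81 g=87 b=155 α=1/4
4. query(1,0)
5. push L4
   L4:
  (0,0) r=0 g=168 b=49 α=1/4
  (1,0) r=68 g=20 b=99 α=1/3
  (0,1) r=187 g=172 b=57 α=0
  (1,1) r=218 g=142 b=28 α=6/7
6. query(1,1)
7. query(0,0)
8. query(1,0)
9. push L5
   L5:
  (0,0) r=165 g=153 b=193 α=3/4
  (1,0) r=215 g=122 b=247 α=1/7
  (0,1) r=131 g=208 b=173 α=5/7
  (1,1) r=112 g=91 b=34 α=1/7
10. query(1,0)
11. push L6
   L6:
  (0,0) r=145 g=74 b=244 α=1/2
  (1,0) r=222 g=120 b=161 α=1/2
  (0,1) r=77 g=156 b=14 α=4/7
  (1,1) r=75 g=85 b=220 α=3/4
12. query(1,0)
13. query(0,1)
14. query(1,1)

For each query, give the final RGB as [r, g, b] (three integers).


at x=1,y=0 over L1,L2,L3:
+L1 (α=1/2) → [243/2, 147/2, 5]
+L2 (α=1/3) → [325/3, 120, 88]
+L3 (α=4/5) → [3073/15, 636/5, 648/5]
rounded: [205, 127, 130]

query (1,1) [L1,L2,L3,L4] — begin 0,0,0
+L1 (α=1/3) → [19, 82, 101/3]
+L2 (α=3/4) → [175, 103, 275/3]
+L3 (α=1/4) → [303/2, 99, 215/2]
+L4 (α=6/7) → [417/2, 951/7, 551/14]
rounded: [208, 136, 39]

query (0,0) [L1,L2,L3,L4] — begin 0,0,0
after L1 α=3/5: [453/5, 387/5, 213/5]
after L2 α=5/6: [3014/15, 1556/15, 2863/30]
after L3 α=1/3: [7168/45, 6052/45, 6673/45]
after L4 α=1/4: [1792/15, 2143/15, 1852/15]
rounded: [119, 143, 123]

at x=1,y=0 over L1,L2,L3,L4:
L1 α=1/2: [243/2, 147/2, 5]
L2 α=1/3: [325/3, 120, 88]
L3 α=4/5: [3073/15, 636/5, 648/5]
L4 α=1/3: [7166/45, 1372/15, 597/5]
→ [159, 91, 119]

query (1,0) [L1,L2,L3,L4,L5] — begin 0,0,0
+L1 (α=1/2) → [243/2, 147/2, 5]
+L2 (α=1/3) → [325/3, 120, 88]
+L3 (α=4/5) → [3073/15, 636/5, 648/5]
+L4 (α=1/3) → [7166/45, 1372/15, 597/5]
+L5 (α=1/7) → [17557/105, 3354/35, 4817/35]
= [167, 96, 138]

(1,0) stack=L1,L2,L3,L4,L5,L6; from [0,0,0]:
+L1 (α=1/2) → [243/2, 147/2, 5]
+L2 (α=1/3) → [325/3, 120, 88]
+L3 (α=4/5) → [3073/15, 636/5, 648/5]
+L4 (α=1/3) → [7166/45, 1372/15, 597/5]
+L5 (α=1/7) → [17557/105, 3354/35, 4817/35]
+L6 (α=1/2) → [40867/210, 3777/35, 5226/35]
→ [195, 108, 149]

at x=0,y=1 over L1,L2,L3,L4,L5,L6:
L1 α=5/6: [10, 550/3, 385/6]
L2 α=3/5: [82, 1451/15, 2599/15]
L3 α=1/3: [241/3, 6547/45, 8783/45]
L4 α=0: [241/3, 6547/45, 8783/45]
L5 α=5/7: [2447/21, 59894/315, 56491/315]
L6 α=4/7: [4603/49, 125414/735, 62371/735]
= [94, 171, 85]

(1,1) stack=L1,L2,L3,L4,L5,L6; from [0,0,0]:
after L1 α=1/3: [19, 82, 101/3]
after L2 α=3/4: [175, 103, 275/3]
after L3 α=1/4: [303/2, 99, 215/2]
after L4 α=6/7: [417/2, 951/7, 551/14]
after L5 α=1/7: [1363/7, 6343/49, 1891/49]
after L6 α=3/4: [1469/14, 9419/98, 34231/196]
→ [105, 96, 175]


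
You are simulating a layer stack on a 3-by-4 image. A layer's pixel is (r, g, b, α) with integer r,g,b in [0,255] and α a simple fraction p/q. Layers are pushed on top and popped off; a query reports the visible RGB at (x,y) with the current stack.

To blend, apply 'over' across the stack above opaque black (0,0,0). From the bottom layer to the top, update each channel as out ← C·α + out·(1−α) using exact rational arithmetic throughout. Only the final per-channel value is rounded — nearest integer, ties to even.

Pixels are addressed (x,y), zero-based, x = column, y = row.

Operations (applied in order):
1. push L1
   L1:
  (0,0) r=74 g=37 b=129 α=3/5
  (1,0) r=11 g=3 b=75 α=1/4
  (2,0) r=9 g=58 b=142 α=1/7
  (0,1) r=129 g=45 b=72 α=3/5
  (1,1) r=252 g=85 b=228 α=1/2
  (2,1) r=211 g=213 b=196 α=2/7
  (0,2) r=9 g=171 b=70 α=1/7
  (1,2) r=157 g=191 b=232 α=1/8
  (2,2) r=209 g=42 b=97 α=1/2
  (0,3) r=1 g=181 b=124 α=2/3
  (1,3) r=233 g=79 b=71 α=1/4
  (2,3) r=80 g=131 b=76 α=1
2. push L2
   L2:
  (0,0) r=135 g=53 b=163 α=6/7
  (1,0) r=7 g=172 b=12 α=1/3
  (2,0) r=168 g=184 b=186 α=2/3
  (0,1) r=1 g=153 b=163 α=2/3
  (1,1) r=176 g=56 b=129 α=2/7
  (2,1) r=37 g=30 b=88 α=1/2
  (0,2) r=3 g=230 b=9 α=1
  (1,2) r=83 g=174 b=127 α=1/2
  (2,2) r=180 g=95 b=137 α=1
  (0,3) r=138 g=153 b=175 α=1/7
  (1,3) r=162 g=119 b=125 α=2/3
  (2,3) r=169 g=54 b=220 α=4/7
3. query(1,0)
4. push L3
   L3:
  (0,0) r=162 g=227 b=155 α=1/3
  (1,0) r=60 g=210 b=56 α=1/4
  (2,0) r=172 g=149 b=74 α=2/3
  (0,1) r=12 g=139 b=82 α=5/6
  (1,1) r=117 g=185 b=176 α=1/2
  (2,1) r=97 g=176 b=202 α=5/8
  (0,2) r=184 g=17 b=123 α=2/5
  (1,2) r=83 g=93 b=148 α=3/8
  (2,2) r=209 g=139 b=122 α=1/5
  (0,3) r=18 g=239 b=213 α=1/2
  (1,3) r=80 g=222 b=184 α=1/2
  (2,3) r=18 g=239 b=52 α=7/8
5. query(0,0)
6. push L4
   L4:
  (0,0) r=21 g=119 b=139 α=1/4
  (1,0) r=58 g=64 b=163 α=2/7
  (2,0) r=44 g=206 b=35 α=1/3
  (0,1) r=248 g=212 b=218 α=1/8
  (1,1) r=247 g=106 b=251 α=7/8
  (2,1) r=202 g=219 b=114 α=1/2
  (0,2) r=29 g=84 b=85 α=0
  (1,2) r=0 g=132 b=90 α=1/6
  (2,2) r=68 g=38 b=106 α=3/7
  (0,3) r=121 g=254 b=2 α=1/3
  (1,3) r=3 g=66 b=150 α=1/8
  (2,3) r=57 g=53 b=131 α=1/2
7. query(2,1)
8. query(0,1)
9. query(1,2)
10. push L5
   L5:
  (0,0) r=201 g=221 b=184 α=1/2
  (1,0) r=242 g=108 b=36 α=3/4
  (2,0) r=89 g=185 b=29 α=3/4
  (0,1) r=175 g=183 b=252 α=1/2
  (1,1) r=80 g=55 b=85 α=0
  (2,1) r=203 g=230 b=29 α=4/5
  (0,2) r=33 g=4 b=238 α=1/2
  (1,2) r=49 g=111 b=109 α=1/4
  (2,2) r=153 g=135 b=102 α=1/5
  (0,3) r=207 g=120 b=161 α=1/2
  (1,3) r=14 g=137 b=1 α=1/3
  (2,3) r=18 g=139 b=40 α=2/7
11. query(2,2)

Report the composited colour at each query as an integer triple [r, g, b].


query (1,0) [L1,L2] — begin 0,0,0
after L1 α=1/4: [11/4, 3/4, 75/4]
after L2 α=1/3: [25/6, 347/6, 33/2]
→ [4, 58, 16]

(0,0) stack=L1,L2,L3; from [0,0,0]:
L1 α=3/5: [222/5, 111/5, 387/5]
L2 α=6/7: [4272/35, 243/5, 5277/35]
L3 α=1/3: [4738/35, 1621/15, 15979/105]
rounded: [135, 108, 152]

query (2,1) [L1,L2,L3,L4] — begin 0,0,0
L1 α=2/7: [422/7, 426/7, 56]
L2 α=1/2: [681/14, 318/7, 72]
L3 α=5/8: [8833/112, 3557/28, 613/4]
L4 α=1/2: [31457/224, 9689/56, 1069/8]
→ [140, 173, 134]

query (0,1) [L1,L2,L3,L4] — begin 0,0,0
+L1 (α=3/5) → [387/5, 27, 216/5]
+L2 (α=2/3) → [397/15, 111, 1846/15]
+L3 (α=5/6) → [1297/90, 403/3, 3998/45]
+L4 (α=1/8) → [31399/720, 3457/24, 9449/90]
rounded: [44, 144, 105]

(1,2) stack=L1,L2,L3,L4; from [0,0,0]:
after L1 α=1/8: [157/8, 191/8, 29]
after L2 α=1/2: [821/16, 1583/16, 78]
after L3 α=3/8: [8089/128, 12379/128, 417/4]
after L4 α=1/6: [40445/768, 78791/768, 815/8]
rounded: [53, 103, 102]

(2,2) stack=L1,L2,L3,L4,L5; from [0,0,0]:
+L1 (α=1/2) → [209/2, 21, 97/2]
+L2 (α=1) → [180, 95, 137]
+L3 (α=1/5) → [929/5, 519/5, 134]
+L4 (α=3/7) → [4736/35, 378/5, 122]
+L5 (α=1/5) → [24299/175, 2187/25, 118]
rounded: [139, 87, 118]


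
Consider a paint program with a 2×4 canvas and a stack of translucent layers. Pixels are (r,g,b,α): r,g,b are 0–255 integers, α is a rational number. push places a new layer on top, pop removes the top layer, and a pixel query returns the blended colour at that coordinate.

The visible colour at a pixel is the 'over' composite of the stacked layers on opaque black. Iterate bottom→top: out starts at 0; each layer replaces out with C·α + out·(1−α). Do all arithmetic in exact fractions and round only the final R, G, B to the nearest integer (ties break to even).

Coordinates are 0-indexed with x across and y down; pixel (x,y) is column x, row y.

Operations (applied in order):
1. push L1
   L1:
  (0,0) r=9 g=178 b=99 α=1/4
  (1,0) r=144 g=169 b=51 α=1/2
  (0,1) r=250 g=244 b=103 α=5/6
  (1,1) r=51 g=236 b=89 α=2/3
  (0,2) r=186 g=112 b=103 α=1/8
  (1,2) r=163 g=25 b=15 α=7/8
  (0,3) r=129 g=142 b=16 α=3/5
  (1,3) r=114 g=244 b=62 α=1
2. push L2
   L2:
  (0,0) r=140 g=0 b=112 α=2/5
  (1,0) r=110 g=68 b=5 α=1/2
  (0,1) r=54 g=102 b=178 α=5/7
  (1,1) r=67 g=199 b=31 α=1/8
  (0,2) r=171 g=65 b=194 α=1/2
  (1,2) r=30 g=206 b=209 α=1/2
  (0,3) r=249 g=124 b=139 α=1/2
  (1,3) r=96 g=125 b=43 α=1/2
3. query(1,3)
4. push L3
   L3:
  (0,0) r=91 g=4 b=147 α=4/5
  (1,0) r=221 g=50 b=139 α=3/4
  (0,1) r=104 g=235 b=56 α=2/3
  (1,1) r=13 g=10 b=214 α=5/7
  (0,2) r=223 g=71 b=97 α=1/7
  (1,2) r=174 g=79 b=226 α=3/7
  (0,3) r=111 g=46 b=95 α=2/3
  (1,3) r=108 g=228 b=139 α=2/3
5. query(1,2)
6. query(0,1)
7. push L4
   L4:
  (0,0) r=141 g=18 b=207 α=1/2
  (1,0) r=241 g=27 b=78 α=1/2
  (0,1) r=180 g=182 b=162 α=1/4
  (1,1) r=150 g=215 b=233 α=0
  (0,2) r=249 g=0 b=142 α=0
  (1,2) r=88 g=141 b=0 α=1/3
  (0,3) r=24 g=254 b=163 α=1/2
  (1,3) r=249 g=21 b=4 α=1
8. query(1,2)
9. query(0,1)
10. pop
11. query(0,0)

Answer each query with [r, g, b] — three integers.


(1,3) stack=L1,L2; from [0,0,0]:
+L1 (α=1) → [114, 244, 62]
+L2 (α=1/2) → [105, 369/2, 105/2]
→ [105, 184, 52]

(1,2) stack=L1,L2,L3; from [0,0,0]:
L1 α=7/8: [1141/8, 175/8, 105/8]
L2 α=1/2: [1381/16, 1823/16, 1777/16]
L3 α=3/7: [3469/28, 2771/28, 4489/28]
= [124, 99, 160]

at x=0,y=1 over L1,L2,L3:
+L1 (α=5/6) → [625/3, 610/3, 515/6]
+L2 (α=5/7) → [2060/21, 2750/21, 455/3]
+L3 (α=2/3) → [6428/63, 12620/63, 791/9]
rounded: [102, 200, 88]

query (1,2) [L1,L2,L3,L4] — begin 0,0,0
after L1 α=7/8: [1141/8, 175/8, 105/8]
after L2 α=1/2: [1381/16, 1823/16, 1777/16]
after L3 α=3/7: [3469/28, 2771/28, 4489/28]
after L4 α=1/3: [1567/14, 4745/42, 4489/42]
→ [112, 113, 107]

query (0,1) [L1,L2,L3,L4] — begin 0,0,0
L1 α=5/6: [625/3, 610/3, 515/6]
L2 α=5/7: [2060/21, 2750/21, 455/3]
L3 α=2/3: [6428/63, 12620/63, 791/9]
L4 α=1/4: [2552/21, 8221/42, 1277/12]
= [122, 196, 106]

(0,0) stack=L1,L2,L3; from [0,0,0]:
after L1 α=1/4: [9/4, 89/2, 99/4]
after L2 α=2/5: [1147/20, 267/10, 1193/20]
after L3 α=4/5: [8427/100, 427/50, 12953/100]
rounded: [84, 9, 130]


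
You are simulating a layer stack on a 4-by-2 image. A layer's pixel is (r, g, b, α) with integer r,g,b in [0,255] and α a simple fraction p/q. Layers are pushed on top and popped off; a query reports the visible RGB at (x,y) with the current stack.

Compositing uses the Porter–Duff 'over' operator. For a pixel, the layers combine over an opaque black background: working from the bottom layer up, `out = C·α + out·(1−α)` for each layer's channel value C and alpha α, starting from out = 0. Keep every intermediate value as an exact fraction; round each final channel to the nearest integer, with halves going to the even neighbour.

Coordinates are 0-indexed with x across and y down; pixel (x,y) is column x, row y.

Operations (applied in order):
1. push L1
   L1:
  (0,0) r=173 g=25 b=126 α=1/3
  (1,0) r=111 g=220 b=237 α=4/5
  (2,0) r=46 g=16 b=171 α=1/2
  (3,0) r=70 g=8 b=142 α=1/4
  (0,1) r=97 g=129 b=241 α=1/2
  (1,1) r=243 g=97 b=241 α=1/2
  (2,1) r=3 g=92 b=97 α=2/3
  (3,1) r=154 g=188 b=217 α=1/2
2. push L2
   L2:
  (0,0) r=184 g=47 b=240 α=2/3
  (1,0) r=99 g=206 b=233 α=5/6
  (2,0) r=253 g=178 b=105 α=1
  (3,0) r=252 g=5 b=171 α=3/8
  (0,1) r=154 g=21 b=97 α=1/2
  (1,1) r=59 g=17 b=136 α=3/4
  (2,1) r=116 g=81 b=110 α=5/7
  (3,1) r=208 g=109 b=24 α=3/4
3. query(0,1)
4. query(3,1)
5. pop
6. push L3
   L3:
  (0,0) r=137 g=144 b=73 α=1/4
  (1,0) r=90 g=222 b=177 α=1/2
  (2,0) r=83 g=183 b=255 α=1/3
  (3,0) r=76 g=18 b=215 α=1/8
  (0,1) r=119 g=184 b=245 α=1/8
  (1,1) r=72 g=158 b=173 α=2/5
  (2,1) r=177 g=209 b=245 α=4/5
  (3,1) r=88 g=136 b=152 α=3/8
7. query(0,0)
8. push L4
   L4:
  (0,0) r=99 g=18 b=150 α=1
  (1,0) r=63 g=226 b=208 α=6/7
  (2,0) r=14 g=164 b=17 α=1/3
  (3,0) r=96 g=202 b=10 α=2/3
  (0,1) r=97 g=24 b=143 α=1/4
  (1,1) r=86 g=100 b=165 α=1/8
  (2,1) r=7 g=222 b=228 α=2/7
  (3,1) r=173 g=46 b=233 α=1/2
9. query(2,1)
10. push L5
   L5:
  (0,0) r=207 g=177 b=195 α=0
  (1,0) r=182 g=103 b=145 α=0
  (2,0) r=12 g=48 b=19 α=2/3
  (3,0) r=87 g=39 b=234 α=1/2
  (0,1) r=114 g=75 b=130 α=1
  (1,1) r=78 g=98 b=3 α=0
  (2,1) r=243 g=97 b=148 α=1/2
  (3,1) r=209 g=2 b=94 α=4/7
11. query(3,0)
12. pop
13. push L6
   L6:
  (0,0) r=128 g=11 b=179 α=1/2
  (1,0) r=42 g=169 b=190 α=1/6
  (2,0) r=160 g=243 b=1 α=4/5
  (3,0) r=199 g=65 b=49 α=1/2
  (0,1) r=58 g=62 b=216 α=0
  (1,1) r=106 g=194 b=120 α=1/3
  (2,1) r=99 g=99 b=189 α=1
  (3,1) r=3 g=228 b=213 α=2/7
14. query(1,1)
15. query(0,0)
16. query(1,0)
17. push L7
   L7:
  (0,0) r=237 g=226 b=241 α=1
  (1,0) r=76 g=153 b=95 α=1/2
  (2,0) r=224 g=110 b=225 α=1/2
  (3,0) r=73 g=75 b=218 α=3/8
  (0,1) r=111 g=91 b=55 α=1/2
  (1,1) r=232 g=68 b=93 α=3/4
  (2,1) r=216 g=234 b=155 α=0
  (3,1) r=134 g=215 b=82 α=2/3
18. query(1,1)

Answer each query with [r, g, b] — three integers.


(0,1) stack=L1,L2; from [0,0,0]:
L1 α=1/2: [97/2, 129/2, 241/2]
L2 α=1/2: [405/4, 171/4, 435/4]
rounded: [101, 43, 109]

(3,1) stack=L1,L2; from [0,0,0]:
L1 α=1/2: [77, 94, 217/2]
L2 α=3/4: [701/4, 421/4, 361/8]
→ [175, 105, 45]

(0,0) stack=L1,L3; from [0,0,0]:
+L1 (α=1/3) → [173/3, 25/3, 42]
+L3 (α=1/4) → [155/2, 169/4, 199/4]
→ [78, 42, 50]

(2,1) stack=L1,L3,L4; from [0,0,0]:
+L1 (α=2/3) → [2, 184/3, 194/3]
+L3 (α=4/5) → [142, 2692/15, 3134/15]
+L4 (α=2/7) → [724/7, 4024/21, 4502/21]
= [103, 192, 214]

(3,0) stack=L1,L3,L4,L5; from [0,0,0]:
L1 α=1/4: [35/2, 2, 71/2]
L3 α=1/8: [397/16, 4, 927/16]
L4 α=2/3: [3469/48, 136, 1247/48]
L5 α=1/2: [7645/96, 175/2, 12479/96]
→ [80, 88, 130]

query (1,1) [L1,L3,L4,L6] — begin 0,0,0
after L1 α=1/2: [243/2, 97/2, 241/2]
after L3 α=2/5: [1017/10, 923/10, 283/2]
after L4 α=1/8: [7979/80, 7461/80, 2311/16]
after L6 α=1/3: [4073/40, 15221/120, 3271/24]
= [102, 127, 136]

(0,0) stack=L1,L3,L4,L6; from [0,0,0]:
+L1 (α=1/3) → [173/3, 25/3, 42]
+L3 (α=1/4) → [155/2, 169/4, 199/4]
+L4 (α=1) → [99, 18, 150]
+L6 (α=1/2) → [227/2, 29/2, 329/2]
→ [114, 14, 164]

at x=1,y=0 over L1,L3,L4,L6:
L1 α=4/5: [444/5, 176, 948/5]
L3 α=1/2: [447/5, 199, 1833/10]
L4 α=6/7: [2337/35, 1555/7, 14313/70]
L6 α=1/6: [877/14, 1493/7, 16973/84]
→ [63, 213, 202]

at x=1,y=1 over L1,L3,L4,L6,L7:
after L1 α=1/2: [243/2, 97/2, 241/2]
after L3 α=2/5: [1017/10, 923/10, 283/2]
after L4 α=1/8: [7979/80, 7461/80, 2311/16]
after L6 α=1/3: [4073/40, 15221/120, 3271/24]
after L7 α=3/4: [31913/160, 39701/480, 9967/96]
= [199, 83, 104]


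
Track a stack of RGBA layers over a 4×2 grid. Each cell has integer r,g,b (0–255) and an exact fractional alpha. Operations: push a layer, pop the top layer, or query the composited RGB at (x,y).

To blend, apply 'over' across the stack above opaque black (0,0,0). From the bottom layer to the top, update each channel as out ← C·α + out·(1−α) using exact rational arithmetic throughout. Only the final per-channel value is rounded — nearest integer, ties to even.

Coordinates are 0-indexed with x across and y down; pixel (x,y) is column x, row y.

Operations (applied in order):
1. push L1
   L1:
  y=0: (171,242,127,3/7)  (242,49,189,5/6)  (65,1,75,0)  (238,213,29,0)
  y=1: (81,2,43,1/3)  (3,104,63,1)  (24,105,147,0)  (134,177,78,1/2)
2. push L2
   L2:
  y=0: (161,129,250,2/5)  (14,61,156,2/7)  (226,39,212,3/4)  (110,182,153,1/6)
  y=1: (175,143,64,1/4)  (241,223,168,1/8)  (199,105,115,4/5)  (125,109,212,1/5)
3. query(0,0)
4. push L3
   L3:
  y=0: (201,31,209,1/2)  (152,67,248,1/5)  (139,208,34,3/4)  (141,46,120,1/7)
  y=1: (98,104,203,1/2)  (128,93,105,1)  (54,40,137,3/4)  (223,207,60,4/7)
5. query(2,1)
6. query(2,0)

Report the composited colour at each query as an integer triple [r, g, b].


at x=0,y=0 over L1,L2:
+L1 (α=3/7) → [513/7, 726/7, 381/7]
+L2 (α=2/5) → [3793/35, 3984/35, 4643/35]
= [108, 114, 133]

at x=2,y=1 over L1,L2,L3:
+L1 (α=0) → [0, 0, 0]
+L2 (α=4/5) → [796/5, 84, 92]
+L3 (α=3/4) → [803/10, 51, 503/4]
rounded: [80, 51, 126]

query (2,0) [L1,L2,L3] — begin 0,0,0
+L1 (α=0) → [0, 0, 0]
+L2 (α=3/4) → [339/2, 117/4, 159]
+L3 (α=3/4) → [1173/8, 2613/16, 261/4]
rounded: [147, 163, 65]


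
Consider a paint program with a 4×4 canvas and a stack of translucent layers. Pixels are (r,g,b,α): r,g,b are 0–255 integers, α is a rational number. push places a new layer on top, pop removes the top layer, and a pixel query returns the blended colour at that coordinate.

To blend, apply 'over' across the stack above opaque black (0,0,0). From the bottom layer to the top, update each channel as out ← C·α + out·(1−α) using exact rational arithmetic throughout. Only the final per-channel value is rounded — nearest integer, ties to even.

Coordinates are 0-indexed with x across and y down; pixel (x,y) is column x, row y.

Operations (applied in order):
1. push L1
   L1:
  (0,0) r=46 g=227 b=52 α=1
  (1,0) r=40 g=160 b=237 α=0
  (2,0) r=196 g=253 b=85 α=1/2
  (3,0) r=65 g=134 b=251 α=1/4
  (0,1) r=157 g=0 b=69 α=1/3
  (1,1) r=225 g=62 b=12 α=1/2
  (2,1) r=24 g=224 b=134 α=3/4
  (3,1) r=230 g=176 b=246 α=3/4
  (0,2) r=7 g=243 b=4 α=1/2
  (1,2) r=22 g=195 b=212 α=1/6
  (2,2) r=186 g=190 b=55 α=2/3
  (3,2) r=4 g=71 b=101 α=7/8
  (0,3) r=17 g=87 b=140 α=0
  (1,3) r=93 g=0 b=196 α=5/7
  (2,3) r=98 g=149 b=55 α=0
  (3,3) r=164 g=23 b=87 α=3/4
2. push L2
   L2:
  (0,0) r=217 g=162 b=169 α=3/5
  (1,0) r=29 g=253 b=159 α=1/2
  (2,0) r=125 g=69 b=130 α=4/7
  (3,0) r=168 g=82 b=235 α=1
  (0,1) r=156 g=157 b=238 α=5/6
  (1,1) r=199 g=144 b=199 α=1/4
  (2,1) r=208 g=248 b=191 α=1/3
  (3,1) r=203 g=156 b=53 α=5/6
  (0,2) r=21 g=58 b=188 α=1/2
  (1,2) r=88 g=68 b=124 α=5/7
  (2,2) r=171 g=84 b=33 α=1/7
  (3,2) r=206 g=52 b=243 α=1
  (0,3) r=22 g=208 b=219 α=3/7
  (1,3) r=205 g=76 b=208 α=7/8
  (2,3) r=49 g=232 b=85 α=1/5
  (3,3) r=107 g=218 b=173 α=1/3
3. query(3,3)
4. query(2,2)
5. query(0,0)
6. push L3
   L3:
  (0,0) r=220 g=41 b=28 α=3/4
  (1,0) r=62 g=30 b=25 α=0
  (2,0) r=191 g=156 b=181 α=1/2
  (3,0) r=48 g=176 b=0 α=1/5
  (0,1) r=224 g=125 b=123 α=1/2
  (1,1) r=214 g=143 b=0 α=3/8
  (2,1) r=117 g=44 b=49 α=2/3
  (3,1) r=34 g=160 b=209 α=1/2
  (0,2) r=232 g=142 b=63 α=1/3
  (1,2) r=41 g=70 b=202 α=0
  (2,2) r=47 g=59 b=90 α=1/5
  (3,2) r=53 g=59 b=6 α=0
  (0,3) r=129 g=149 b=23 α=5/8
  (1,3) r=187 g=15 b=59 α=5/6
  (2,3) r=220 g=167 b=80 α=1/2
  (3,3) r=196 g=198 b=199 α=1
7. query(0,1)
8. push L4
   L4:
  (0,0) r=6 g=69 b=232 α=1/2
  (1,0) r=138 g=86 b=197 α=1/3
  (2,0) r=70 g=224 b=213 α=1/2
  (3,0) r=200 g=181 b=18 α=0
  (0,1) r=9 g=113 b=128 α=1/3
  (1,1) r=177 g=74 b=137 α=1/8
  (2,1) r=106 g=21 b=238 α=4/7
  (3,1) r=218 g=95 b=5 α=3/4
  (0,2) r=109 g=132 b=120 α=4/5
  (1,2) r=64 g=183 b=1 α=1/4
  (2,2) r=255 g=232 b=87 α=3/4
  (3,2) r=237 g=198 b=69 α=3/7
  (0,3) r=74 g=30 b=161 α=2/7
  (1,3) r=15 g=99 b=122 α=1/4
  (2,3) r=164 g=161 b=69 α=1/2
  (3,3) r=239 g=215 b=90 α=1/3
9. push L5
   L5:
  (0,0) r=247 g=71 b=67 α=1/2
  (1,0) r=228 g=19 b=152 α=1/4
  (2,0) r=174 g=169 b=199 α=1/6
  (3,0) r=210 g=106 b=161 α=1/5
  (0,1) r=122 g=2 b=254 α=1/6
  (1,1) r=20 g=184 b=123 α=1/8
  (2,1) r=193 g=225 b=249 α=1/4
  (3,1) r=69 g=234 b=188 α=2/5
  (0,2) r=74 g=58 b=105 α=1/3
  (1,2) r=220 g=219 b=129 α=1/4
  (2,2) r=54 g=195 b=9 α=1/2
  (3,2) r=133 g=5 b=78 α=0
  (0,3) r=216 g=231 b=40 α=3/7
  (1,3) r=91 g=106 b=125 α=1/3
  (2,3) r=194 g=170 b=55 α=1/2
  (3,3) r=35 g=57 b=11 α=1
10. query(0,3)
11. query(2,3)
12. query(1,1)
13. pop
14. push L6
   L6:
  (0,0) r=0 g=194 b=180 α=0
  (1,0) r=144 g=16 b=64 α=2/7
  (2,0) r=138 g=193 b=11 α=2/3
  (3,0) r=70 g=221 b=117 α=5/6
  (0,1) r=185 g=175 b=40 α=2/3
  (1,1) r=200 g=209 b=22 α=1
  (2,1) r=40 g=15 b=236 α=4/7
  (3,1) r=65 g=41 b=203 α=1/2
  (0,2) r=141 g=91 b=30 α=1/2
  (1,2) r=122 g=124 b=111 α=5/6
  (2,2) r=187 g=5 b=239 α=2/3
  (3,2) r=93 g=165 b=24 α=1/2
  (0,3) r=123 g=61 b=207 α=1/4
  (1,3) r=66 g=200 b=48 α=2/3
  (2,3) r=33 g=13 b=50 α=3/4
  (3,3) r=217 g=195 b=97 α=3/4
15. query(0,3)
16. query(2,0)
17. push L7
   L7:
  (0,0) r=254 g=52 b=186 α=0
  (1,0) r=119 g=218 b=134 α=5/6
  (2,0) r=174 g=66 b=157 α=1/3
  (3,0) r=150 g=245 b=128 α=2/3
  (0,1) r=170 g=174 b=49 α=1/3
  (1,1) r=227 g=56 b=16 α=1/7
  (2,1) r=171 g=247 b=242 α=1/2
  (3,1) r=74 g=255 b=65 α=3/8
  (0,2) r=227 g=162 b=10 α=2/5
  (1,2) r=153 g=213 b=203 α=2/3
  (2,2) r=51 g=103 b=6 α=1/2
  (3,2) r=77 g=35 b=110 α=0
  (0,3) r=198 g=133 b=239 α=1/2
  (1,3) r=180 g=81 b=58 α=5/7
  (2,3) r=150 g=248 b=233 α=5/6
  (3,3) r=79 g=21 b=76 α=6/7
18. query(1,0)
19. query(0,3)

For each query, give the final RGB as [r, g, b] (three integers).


query (3,3) [L1,L2] — begin 0,0,0
after L1 α=3/4: [123, 69/4, 261/4]
after L2 α=1/3: [353/3, 505/6, 607/6]
→ [118, 84, 101]

query (2,2) [L1,L2] — begin 0,0,0
+L1 (α=2/3) → [124, 380/3, 110/3]
+L2 (α=1/7) → [915/7, 844/7, 253/7]
= [131, 121, 36]

(0,0) stack=L1,L2; from [0,0,0]:
after L1 α=1: [46, 227, 52]
after L2 α=3/5: [743/5, 188, 611/5]
rounded: [149, 188, 122]

at x=0,y=1 over L1,L2,L3:
after L1 α=1/3: [157/3, 0, 23]
after L2 α=5/6: [2497/18, 785/6, 1213/6]
after L3 α=1/2: [6529/36, 1535/12, 1951/12]
→ [181, 128, 163]

query (0,3) [L1,L2,L3,L4,L5] — begin 0,0,0
+L1 (α=0) → [0, 0, 0]
+L2 (α=3/7) → [66/7, 624/7, 657/7]
+L3 (α=5/8) → [4713/56, 7087/56, 347/7]
+L4 (α=2/7) → [31853/392, 38795/392, 3989/49]
+L5 (α=3/7) → [95357/686, 106709/686, 21836/343]
rounded: [139, 156, 64]

query (2,3) [L1,L2,L3,L4,L5] — begin 0,0,0
L1 α=0: [0, 0, 0]
L2 α=1/5: [49/5, 232/5, 17]
L3 α=1/2: [1149/10, 1067/10, 97/2]
L4 α=1/2: [2789/20, 2677/20, 235/4]
L5 α=1/2: [6669/40, 6077/40, 455/8]
rounded: [167, 152, 57]

at x=1,y=1 over L1,L2,L3,L4,L5:
L1 α=1/2: [225/2, 31, 6]
L2 α=1/4: [1073/8, 237/4, 217/4]
L3 α=3/8: [10501/64, 2901/32, 1085/32]
L4 α=1/8: [84835/512, 22675/256, 11979/256]
L5 α=1/8: [604085/4096, 205829/2048, 115341/2048]
rounded: [147, 101, 56]

(0,3) stack=L1,L2,L3,L4,L6; from [0,0,0]:
L1 α=0: [0, 0, 0]
L2 α=3/7: [66/7, 624/7, 657/7]
L3 α=5/8: [4713/56, 7087/56, 347/7]
L4 α=2/7: [31853/392, 38795/392, 3989/49]
L6 α=1/4: [143775/1568, 140297/1568, 11055/98]
= [92, 89, 113]

at x=2,y=0 over L1,L2,L3,L4,L6:
after L1 α=1/2: [98, 253/2, 85/2]
after L2 α=4/7: [794/7, 1311/14, 185/2]
after L3 α=1/2: [2131/14, 3495/28, 547/4]
after L4 α=1/2: [3111/28, 9767/56, 1399/8]
after L6 α=2/3: [3613/28, 10461/56, 525/8]
= [129, 187, 66]

at x=1,y=0 over L1,L2,L3,L4,L6,L7:
+L1 (α=0) → [0, 0, 0]
+L2 (α=1/2) → [29/2, 253/2, 159/2]
+L3 (α=0) → [29/2, 253/2, 159/2]
+L4 (α=1/3) → [167/3, 113, 356/3]
+L6 (α=2/7) → [1699/21, 597/7, 2164/21]
+L7 (α=5/6) → [7097/63, 8227/42, 8117/63]
= [113, 196, 129]

(0,3) stack=L1,L2,L3,L4,L6,L7; from [0,0,0]:
+L1 (α=0) → [0, 0, 0]
+L2 (α=3/7) → [66/7, 624/7, 657/7]
+L3 (α=5/8) → [4713/56, 7087/56, 347/7]
+L4 (α=2/7) → [31853/392, 38795/392, 3989/49]
+L6 (α=1/4) → [143775/1568, 140297/1568, 11055/98]
+L7 (α=1/2) → [454239/3136, 348841/3136, 34477/196]
rounded: [145, 111, 176]


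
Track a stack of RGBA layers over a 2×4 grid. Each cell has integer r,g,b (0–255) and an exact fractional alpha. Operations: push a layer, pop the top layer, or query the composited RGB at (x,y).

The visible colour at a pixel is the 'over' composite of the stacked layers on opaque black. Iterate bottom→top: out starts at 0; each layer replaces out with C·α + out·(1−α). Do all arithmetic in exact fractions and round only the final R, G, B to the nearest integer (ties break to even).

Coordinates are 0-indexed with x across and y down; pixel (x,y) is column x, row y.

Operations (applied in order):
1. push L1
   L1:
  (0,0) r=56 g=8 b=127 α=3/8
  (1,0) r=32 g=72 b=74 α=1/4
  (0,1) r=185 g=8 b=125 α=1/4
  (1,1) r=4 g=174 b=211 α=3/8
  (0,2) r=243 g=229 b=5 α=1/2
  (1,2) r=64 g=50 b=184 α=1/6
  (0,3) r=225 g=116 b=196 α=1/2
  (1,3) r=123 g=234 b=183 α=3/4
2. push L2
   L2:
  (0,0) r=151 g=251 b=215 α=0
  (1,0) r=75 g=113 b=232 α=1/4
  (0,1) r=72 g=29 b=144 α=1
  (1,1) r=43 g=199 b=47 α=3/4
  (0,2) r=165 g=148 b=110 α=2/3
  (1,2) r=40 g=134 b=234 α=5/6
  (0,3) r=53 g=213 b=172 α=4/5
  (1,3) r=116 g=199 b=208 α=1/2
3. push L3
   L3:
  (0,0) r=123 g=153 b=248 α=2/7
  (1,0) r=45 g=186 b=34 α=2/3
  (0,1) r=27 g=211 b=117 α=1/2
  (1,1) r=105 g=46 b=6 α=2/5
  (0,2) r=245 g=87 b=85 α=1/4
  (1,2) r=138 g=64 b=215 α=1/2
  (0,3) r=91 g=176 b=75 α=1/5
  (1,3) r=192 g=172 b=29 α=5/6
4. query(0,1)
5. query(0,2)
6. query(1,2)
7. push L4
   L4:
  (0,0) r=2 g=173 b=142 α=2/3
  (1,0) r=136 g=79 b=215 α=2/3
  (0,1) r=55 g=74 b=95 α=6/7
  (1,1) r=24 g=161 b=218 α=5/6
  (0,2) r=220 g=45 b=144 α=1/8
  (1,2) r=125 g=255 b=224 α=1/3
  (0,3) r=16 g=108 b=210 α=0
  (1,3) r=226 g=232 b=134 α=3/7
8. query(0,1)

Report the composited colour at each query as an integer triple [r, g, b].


(0,1) stack=L1,L2,L3; from [0,0,0]:
L1 α=1/4: [185/4, 2, 125/4]
L2 α=1: [72, 29, 144]
L3 α=1/2: [99/2, 120, 261/2]
rounded: [50, 120, 130]

at x=0,y=2 over L1,L2,L3:
+L1 (α=1/2) → [243/2, 229/2, 5/2]
+L2 (α=2/3) → [301/2, 821/6, 445/6]
+L3 (α=1/4) → [1393/8, 995/8, 615/8]
= [174, 124, 77]

(1,2) stack=L1,L2,L3; from [0,0,0]:
L1 α=1/6: [32/3, 25/3, 92/3]
L2 α=5/6: [316/9, 2035/18, 1801/9]
L3 α=1/2: [779/9, 3187/36, 1868/9]
rounded: [87, 89, 208]

(0,1) stack=L1,L2,L3,L4; from [0,0,0]:
after L1 α=1/4: [185/4, 2, 125/4]
after L2 α=1: [72, 29, 144]
after L3 α=1/2: [99/2, 120, 261/2]
after L4 α=6/7: [759/14, 564/7, 1401/14]
→ [54, 81, 100]


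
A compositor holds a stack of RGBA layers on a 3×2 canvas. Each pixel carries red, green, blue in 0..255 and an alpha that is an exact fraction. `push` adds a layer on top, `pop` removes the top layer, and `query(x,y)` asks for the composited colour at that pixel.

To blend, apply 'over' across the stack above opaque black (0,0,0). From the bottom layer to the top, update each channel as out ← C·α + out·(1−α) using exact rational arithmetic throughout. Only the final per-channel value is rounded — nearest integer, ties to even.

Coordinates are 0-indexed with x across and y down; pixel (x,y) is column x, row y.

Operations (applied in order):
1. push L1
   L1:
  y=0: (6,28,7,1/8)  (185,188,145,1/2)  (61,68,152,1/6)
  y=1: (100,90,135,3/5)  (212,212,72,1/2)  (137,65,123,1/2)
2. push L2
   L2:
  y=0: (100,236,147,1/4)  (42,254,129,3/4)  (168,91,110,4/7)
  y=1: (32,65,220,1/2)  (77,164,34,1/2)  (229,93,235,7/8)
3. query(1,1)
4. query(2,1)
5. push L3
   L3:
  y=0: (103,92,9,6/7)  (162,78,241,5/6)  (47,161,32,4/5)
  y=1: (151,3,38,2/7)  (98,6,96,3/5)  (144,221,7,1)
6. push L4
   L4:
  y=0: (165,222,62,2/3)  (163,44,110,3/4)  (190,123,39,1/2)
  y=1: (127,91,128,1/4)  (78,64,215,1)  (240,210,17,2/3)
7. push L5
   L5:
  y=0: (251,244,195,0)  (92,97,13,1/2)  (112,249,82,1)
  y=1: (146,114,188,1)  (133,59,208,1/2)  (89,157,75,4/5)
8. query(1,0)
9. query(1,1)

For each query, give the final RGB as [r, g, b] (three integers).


query (1,1) [L1,L2] — begin 0,0,0
after L1 α=1/2: [106, 106, 36]
after L2 α=1/2: [183/2, 135, 35]
→ [92, 135, 35]

query (2,1) [L1,L2] — begin 0,0,0
+L1 (α=1/2) → [137/2, 65/2, 123/2]
+L2 (α=7/8) → [3343/16, 1367/16, 3413/16]
= [209, 85, 213]

(1,0) stack=L1,L2,L3,L4,L5; from [0,0,0]:
+L1 (α=1/2) → [185/2, 94, 145/2]
+L2 (α=3/4) → [437/8, 214, 919/8]
+L3 (α=5/6) → [6917/48, 302/3, 10559/48]
+L4 (α=3/4) → [30389/192, 349/6, 26399/192]
+L5 (α=1/2) → [48053/384, 931/12, 28895/384]
→ [125, 78, 75]

at x=1,y=1 over L1,L2,L3,L4,L5:
after L1 α=1/2: [106, 106, 36]
after L2 α=1/2: [183/2, 135, 35]
after L3 α=3/5: [477/5, 288/5, 358/5]
after L4 α=1: [78, 64, 215]
after L5 α=1/2: [211/2, 123/2, 423/2]
→ [106, 62, 212]
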